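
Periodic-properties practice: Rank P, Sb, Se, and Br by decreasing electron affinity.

Br > Se > Sb > P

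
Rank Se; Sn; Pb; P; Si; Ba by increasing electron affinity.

Ba, Pb, P, Sn, Si, Se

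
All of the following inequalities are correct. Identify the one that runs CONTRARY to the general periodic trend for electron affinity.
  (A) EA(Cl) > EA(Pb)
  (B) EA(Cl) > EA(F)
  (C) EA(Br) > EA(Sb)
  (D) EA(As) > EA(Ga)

(B)

The general trend: electron affinity increases across a period and decreases down a group.
(A) Cl (period 3, group 17) vs Pb (period 6, group 14): the stated order agrees with the simple trend.
(B) Cl (period 3, group 17) vs F (period 2, group 17): the stated order contradicts the simple trend.
(C) Br (period 4, group 17) vs Sb (period 5, group 15): the stated order agrees with the simple trend.
(D) As (period 4, group 15) vs Ga (period 4, group 13): the stated order agrees with the simple trend.
The exception is (B): F's small 2p subshell makes the incoming electron feel strong e⁻–e⁻ repulsion, so Cl actually releases more energy on gaining an electron.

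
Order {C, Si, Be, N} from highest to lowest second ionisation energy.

N > C > Be > Si

After 1 electron has been removed, what remains? C⁺ still has 3 valence electrons; Si⁺ still has 3 valence electrons; Be⁺ still has 1 valence electron; N⁺ still has 4 valence electrons.
All are still removing valence electrons, so compare the +1 ions as you would atoms: IE_2 generally rises across a period (higher Z_eff) and falls down a group (larger shell), subject to the usual subshell exceptions.
Valence configurations: C⁺ [He]2s²2p¹, Si⁺ [Ne]3s²3p¹, Be⁺ [He]2s¹, N⁺ [He]2s²2p².
Tabulated IE_2 (kJ/mol): C 2353, Si 1577, Be 1757, N 2856.
So the second ionization energies run Si < Be < C < N.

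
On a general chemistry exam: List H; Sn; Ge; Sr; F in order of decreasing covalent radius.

Sr > Sn > Ge > F > H

H is in period 1, group 1; F is in period 2, group 17; Ge is in period 4, group 14; Sr is in period 5, group 2; Sn is in period 5, group 14.
Moving right in a period, electrons are added to the same shell under a stronger nuclear pull, so atoms get smaller; moving down, a new shell is opened and atoms get larger.
Here both period and group differ, so the two effects have to be weighed against each other.
F > H: the two effects oppose for this pair; the down-group effect wins (64 vs 32 pm).
Ge > F: relative to F, both the across-period and down-group shifts push Ge's atomic radius up.
Sn > Ge: they share group 14; the group trend gives Sn the larger value.
Sr > Sn: both are in period 5; the period trend gives Sr the larger value.
Approximate values (pm): H 32, F 64, Ge 121, Sr 185, Sn 140.
So from largest to smallest: Sr > Sn > Ge > F > H.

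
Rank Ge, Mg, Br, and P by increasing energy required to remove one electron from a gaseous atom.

Mg < Ge < P < Br

Mg is in period 3, group 2; P is in period 3, group 15; Ge is in period 4, group 14; Br is in period 4, group 17.
First ionization energy rises across a period (greater Z_eff holds electrons more tightly) and falls down a group (valence electrons are farther from the nucleus).
Here both period and group differ, so the two effects have to be weighed against each other.
Ge > Mg: the two effects oppose for this pair; the across-period effect wins (762 vs 738 kJ/mol).
P > Ge: relative to Ge, both the across-period and down-group shifts push P's first ionization energy up.
Br > P: the two effects oppose for this pair; the across-period effect wins (1140 vs 1012 kJ/mol).
Approximate values (kJ/mol): Mg 738, P 1012, Ge 762, Br 1140.
So from lowest to highest: Mg < Ge < P < Br.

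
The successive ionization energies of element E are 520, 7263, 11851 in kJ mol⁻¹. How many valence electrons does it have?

Look for the largest jump between consecutive ionization energies: IE2/IE1 ≈ 14.0, far larger than any earlier ratio.
That jump marks the point where a core electron is being removed. So the atom has 1 valence electron.

1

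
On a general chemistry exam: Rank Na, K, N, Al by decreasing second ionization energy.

Na > K > N > Al

The second ionization energy removes an electron from the +1 ion. For each element: Na⁺ is the bare [Ne] core; K⁺ is the bare [Ar] core; N⁺ still has 4 valence electrons; Al⁺ still has 2 valence electrons.
Pulling an electron out of a noble-gas core costs far more than removing a remaining valence electron, so K and Na sit at the high end of IE_2.
Valence configurations: N⁺ [He]2s²2p², Al⁺ [Ne]3s².
Tabulated IE_2 (kJ/mol): Na 4562, K 3052, N 2856, Al 1817.
Overall IE_2 order: Al < N < K < Na.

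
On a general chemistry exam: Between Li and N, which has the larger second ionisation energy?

Li

IE_2 is the cost of taking one more electron from the +1 cation: Li⁺ is the bare [He] core; N⁺ still has 4 valence electrons.
Core electrons are held far more tightly than valence electrons, so Li tops the IE_2 order.
The numbers (kJ/mol): Li 7298, N 2856.
So the second ionization energies run N < Li.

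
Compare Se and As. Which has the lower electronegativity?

As is in period 4, group 15; Se is in period 4, group 16.
Atoms toward the upper right of the periodic table pull bonding electrons most strongly.
All lie in period 4, so electronegativity increases left to right.
So As has the lower electronegativity (As < Se).

As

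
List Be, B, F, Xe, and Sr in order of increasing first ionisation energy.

Sr, B, Be, Xe, F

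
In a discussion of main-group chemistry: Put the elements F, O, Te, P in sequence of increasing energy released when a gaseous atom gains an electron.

P < O < Te < F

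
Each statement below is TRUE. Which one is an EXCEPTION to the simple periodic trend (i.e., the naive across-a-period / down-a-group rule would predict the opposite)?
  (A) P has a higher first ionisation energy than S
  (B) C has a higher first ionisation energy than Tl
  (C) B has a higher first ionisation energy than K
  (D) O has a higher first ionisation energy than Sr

(A)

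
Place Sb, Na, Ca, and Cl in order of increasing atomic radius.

Cl < Sb < Na < Ca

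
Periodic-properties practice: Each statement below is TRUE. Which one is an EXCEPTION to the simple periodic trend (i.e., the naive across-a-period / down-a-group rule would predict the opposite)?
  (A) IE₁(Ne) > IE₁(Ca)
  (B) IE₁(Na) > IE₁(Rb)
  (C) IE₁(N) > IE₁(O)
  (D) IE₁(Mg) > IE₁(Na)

(C)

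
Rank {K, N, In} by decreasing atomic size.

K, In, N

N is in period 2, group 15; K is in period 4, group 1; In is in period 5, group 13.
Across a period the added protons contract the valence shell; down a group each new principal shell makes the atom larger.
Neither a single period nor a single group — weigh both effects.
In > N: relative to N, both the across-period and down-group shifts push In's atomic radius up.
K > In: the two effects oppose for this pair; the across-period effect wins (196 vs 142 pm).
Tabulated atomic radius (pm): N 71, K 196, In 142.
So from largest to smallest: K > In > N.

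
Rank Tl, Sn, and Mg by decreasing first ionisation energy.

Mg > Sn > Tl

Mg is in period 3, group 2; Sn is in period 5, group 14; Tl is in period 6, group 13.
IE₁ increases left→right with effective nuclear charge and decreases top→bottom as the valence shell moves farther out.
Neither a single period nor a single group — weigh both effects.
Sn > Tl: relative to Tl, both the across-period and down-group shifts push Sn's first ionization energy up.
Mg > Sn: the two effects oppose for this pair; the down-group effect wins (738 vs 709 kJ/mol).
Approximate values (kJ/mol): Mg 738, Sn 709, Tl 589.
So from highest to lowest: Mg > Sn > Tl.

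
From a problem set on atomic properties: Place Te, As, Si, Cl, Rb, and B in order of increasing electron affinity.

B < Rb < As < Si < Te < Cl

Atoms with high Z_eff and room in the valence shell (especially the halogens) have the most exothermic electron affinities.
These span different periods and groups, so the two trends combine.
Rb > B: this pair runs against the simple trend — see the exception note.
As > Rb: both effects reinforce here, so As is clearly the higher of the two.
Si > As: the two effects oppose for this pair; the down-group effect wins (134 vs 78 kJ/mol).
Te > Si: the two effects oppose for this pair; the across-period effect wins (190 vs 134 kJ/mol).
Cl > Te: both effects reinforce here, so Cl is clearly the higher of the two.
Note the exception: Rb has a higher electron affinity than B, contrary to the simple trend — B's ns²np¹ configuration gives only a small electron affinity — the sparsely filled np subshell binds an added electron weakly.
Approximate values (kJ/mol): B 27, Si 134, Cl 349, As 78, Rb 47, Te 190.
So from lowest to highest: B < Rb < As < Si < Te < Cl.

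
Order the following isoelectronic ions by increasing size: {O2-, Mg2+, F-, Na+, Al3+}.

All of these have 10 electrons, so size is governed by nuclear charge alone: the more protons, the stronger the pull on the same electron cloud, and the smaller the ion.
Nuclear charges: Al3+ (Z=13), Mg2+ (Z=12), Na+ (Z=11), F- (Z=9), O2- (Z=8).
Smallest to largest: Al3+ < Mg2+ < Na+ < F- < O2-.

Al3+ < Mg2+ < Na+ < F- < O2-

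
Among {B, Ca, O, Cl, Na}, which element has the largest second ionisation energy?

After 1 electron has been removed, what remains? B⁺ still has 2 valence electrons; Ca⁺ still has 1 valence electron; O⁺ still has 5 valence electrons; Cl⁺ still has 6 valence electrons; Na⁺ is the bare [Ne] core.
Pulling an electron out of a noble-gas core costs far more than removing a remaining valence electron, so Na sits at the high end of IE_2.
Valence configurations: B⁺ [He]2s², Ca⁺ [Ar]4s¹, O⁺ [He]2s²2p³, Cl⁺ [Ne]3s²3p⁴.
The numbers (kJ/mol): B 2427, Ca 1145, O 3388, Cl 2298, Na 4562.
Hence IE_2: Ca < Cl < B < O < Na.

Na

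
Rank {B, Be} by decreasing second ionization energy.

IE_2 is the cost of taking one more electron from the +1 cation: B⁺ still has 2 valence electrons; Be⁺ still has 1 valence electron.
All are still removing valence electrons, so compare the +1 ions as you would atoms: IE_2 generally rises across a period (higher Z_eff) and falls down a group (larger shell), subject to the usual subshell exceptions.
Valence configurations: B⁺ [He]2s², Be⁺ [He]2s¹.
Approximate IE_2 values (kJ/mol): B 2427, Be 1757.
Hence IE_2: Be < B.

B > Be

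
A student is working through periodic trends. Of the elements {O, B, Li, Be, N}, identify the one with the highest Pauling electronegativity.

O

Li is in period 2, group 1; Be is in period 2, group 2; B is in period 2, group 13; N is in period 2, group 15; O is in period 2, group 16.
Atoms toward the upper right of the periodic table pull bonding electrons most strongly.
All lie in period 2, so electronegativity increases left to right.
The highest Pauling electronegativity among these belongs to O.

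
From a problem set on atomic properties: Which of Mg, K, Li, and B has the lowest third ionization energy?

B

The third ionization energy removes an electron from the +2 ion. For each element: Mg²⁺ is the bare [Ne] core; K²⁺ is already 1 electron into the core; Li²⁺ is already 1 electron into the core; B²⁺ still has 1 valence electron.
Pulling an electron out of a noble-gas core costs far more than removing a remaining valence electron, so K, Mg and Li sit at the high end of IE_3.
Tabulated IE_3 (kJ/mol): Mg 7733, K 4420, Li 11815, B 3660.
Hence IE_3: B < K < Mg < Li.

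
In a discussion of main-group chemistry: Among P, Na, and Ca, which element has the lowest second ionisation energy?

After 1 electron has been removed, what remains? P⁺ still has 4 valence electrons; Na⁺ is the bare [Ne] core; Ca⁺ still has 1 valence electron.
Core electrons are held far more tightly than valence electrons, so Na tops the IE_2 order.
Valence configurations: P⁺ [Ne]3s²3p², Ca⁺ [Ar]4s¹.
Tabulated IE_2 (kJ/mol): P 1907, Na 4562, Ca 1145.
Putting it together, IE_2: Ca < P < Na.

Ca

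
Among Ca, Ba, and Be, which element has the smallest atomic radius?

Atomic radius shrinks across a period as nuclear charge pulls the same shell inward, and grows down a group as new shells are added.
All are in group 2, so atomic radius increases down the group.
The smallest atomic radius among these belongs to Be.

Be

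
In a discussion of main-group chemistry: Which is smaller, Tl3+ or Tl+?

Tl3+

Both ions have Z = 81 protons, but Tl3+ has lost more electrons, so its remaining electrons feel a larger effective nuclear charge per electron and are pulled in more tightly.
Higher positive charge → smaller ion, so Tl+ > Tl3+.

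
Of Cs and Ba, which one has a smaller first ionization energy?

Cs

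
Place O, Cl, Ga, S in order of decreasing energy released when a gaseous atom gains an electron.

Cl > S > O > Ga

O is in period 2, group 16; S is in period 3, group 16; Cl is in period 3, group 17; Ga is in period 4, group 13.
Electron affinity generally becomes more exothermic across a period toward the halogens and less exothermic down a group.
These span different periods and groups, so the two trends combine.
O > Ga: relative to Ga, both the across-period and down-group shifts push O's electron affinity up.
S > O: this pair runs against the simple trend — see the exception note.
Cl > S: Cl lies to the right of S in period 3, so the across-period effect alone puts Cl higher.
Note the exception: S has a higher electron affinity than O, contrary to the simple trend — the compact 2p subshell of O repels the added electron more than S's larger 3p does.
Tabulated electron affinity (kJ/mol): O 141, S 200, Cl 349, Ga 29.
So from highest to lowest: Cl > S > O > Ga.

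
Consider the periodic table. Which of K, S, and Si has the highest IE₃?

K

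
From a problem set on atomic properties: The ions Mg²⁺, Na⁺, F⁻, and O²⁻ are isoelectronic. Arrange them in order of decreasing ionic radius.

O²⁻, F⁻, Na⁺, Mg²⁺

All of these have 10 electrons, so size is governed by nuclear charge alone: the more protons, the stronger the pull on the same electron cloud, and the smaller the ion.
Nuclear charges: Mg²⁺ (Z=12), Na⁺ (Z=11), F⁻ (Z=9), O²⁻ (Z=8).
Largest to smallest: O²⁻ > F⁻ > Na⁺ > Mg²⁺.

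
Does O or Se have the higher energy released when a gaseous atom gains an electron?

O is in period 2, group 16; Se is in period 4, group 16.
Adding an electron releases more energy for atoms nearer the top right (short of the noble gases).
All are in group 16; the group trend (electron affinity increases up the group) applies, with the exception below.
Note the exception: Se has a higher electron affinity than O, contrary to the simple trend — O's compact 2p subshell gives strong electron–electron repulsion on the added electron.
Tabulated electron affinity (kJ/mol): O 141, Se 195.
So Se has the higher energy released when a gaseous atom gains an electron (Se > O).

Se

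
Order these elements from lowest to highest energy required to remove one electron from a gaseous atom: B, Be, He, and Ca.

He is in period 1, group 18; Be is in period 2, group 2; B is in period 2, group 13; Ca is in period 4, group 2.
First ionization energy rises across a period (greater Z_eff holds electrons more tightly) and falls down a group (valence electrons are farther from the nucleus).
These span different periods and groups, so the two trends combine.
B > Ca: both effects reinforce here, so B is clearly the higher of the two.
Be > B: this pair runs against the simple trend — see the exception note.
He > Be: both effects reinforce here, so He is clearly the higher of the two.
Note the exception: Be has a higher first ionization energy than B, contrary to the simple trend — removing B's lone 2p electron is easier than breaking Be's filled 2s².
Tabulated first ionization energy (kJ/mol): He 2372, Be 900, B 801, Ca 590.
So from lowest to highest: Ca < B < Be < He.

Ca < B < Be < He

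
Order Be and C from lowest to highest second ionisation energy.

After 1 electron has been removed, what remains? Be⁺ still has 1 valence electron; C⁺ still has 3 valence electrons.
All are still removing valence electrons, so compare the +1 ions as you would atoms: IE_2 generally rises across a period (higher Z_eff) and falls down a group (larger shell), subject to the usual subshell exceptions.
Valence configurations: Be⁺ [He]2s¹, C⁺ [He]2s²2p¹.
The numbers (kJ/mol): Be 1757, C 2353.
Putting it together, IE_2: Be < C.

Be < C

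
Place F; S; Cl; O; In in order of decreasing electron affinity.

O is in period 2, group 16; F is in period 2, group 17; S is in period 3, group 16; Cl is in period 3, group 17; In is in period 5, group 13.
Adding an electron releases more energy for atoms nearer the top right (short of the noble gases).
Here both period and group differ, so the two effects have to be weighed against each other.
O > In: relative to In, both the across-period and down-group shifts push O's electron affinity up.
S > O: this pair runs against the simple trend — see the exception note.
F > S: relative to S, both the across-period and down-group shifts push F's electron affinity up.
Cl > F: this pair runs against the simple trend — see the exception note.
Note the exception: S has a higher electron affinity than O, contrary to the simple trend — the compact 2p subshell of O repels the added electron more than S's larger 3p does.
Note the exception: Cl has a higher electron affinity than F, contrary to the simple trend — F's small 2p subshell makes the incoming electron feel strong e⁻–e⁻ repulsion, so Cl actually releases more energy on gaining an electron.
For reference (kJ/mol): O 141, F 328, S 200, Cl 349, In 29.
So from highest to lowest: Cl > F > S > O > In.

Cl > F > S > O > In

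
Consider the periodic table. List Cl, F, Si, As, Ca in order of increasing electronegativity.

F is in period 2, group 17; Si is in period 3, group 14; Cl is in period 3, group 17; Ca is in period 4, group 2; As is in period 4, group 15.
Electronegativity increases across a period and decreases down a group, tracking effective nuclear charge and atomic size.
Here both period and group differ, so the two effects have to be weighed against each other.
Si > Ca: relative to Ca, both the across-period and down-group shifts push Si's electronegativity up.
As > Si: period and group pull opposite ways; the across-period shift dominates (2.18 vs 1.90).
Cl > As: relative to As, both the across-period and down-group shifts push Cl's electronegativity up.
F > Cl: F sits above Cl in group 17, so the down-group effect alone puts F higher.
Tabulated electronegativity (Pauling): F 3.98, Si 1.90, Cl 3.16, Ca 1.00, As 2.18.
So from lowest to highest: Ca < Si < As < Cl < F.

Ca < Si < As < Cl < F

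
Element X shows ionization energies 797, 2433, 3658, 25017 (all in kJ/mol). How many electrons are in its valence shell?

3

Look for the largest jump between consecutive ionization energies: IE4/IE3 ≈ 6.8, far larger than any earlier ratio.
That jump marks the point where a core electron is being removed. So the atom has 3 valence electrons.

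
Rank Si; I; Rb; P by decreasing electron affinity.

I, Si, P, Rb

Si is in period 3, group 14; P is in period 3, group 15; Rb is in period 5, group 1; I is in period 5, group 17.
Adding an electron releases more energy for atoms nearer the top right (short of the noble gases).
Neither a single period nor a single group — weigh both effects.
P > Rb: relative to Rb, both the across-period and down-group shifts push P's electron affinity up.
Si > P: this pair runs against the simple trend — see the exception note.
I > Si: the two effects oppose for this pair; the across-period effect wins (295 vs 134 kJ/mol).
Note the exception: Si has a higher electron affinity than P, contrary to the simple trend — adding an electron to P's half-filled 3p³ is unfavourable, so Si (3p²) has the more exothermic EA.
For reference (kJ/mol): Si 134, P 72, Rb 47, I 295.
So from highest to lowest: I > Si > P > Rb.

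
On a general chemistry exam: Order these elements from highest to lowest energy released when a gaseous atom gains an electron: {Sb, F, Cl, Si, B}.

Cl > F > Si > Sb > B

B is in period 2, group 13; F is in period 2, group 17; Si is in period 3, group 14; Cl is in period 3, group 17; Sb is in period 5, group 15.
EA tends to increase across a period and decrease down a group, though the pattern is less regular than for IE or radius.
Here both period and group differ, so the two effects have to be weighed against each other.
Sb > B: the two effects oppose for this pair; the across-period effect wins (103 vs 27 kJ/mol).
Si > Sb: period and group pull opposite ways; the down-group shift dominates (134 vs 103 kJ/mol).
F > Si: relative to Si, both the across-period and down-group shifts push F's electron affinity up.
Cl > F: this pair runs against the simple trend — see the exception note.
Note the exception: Cl has a higher electron affinity than F, contrary to the simple trend — F's small 2p subshell makes the incoming electron feel strong e⁻–e⁻ repulsion, so Cl actually releases more energy on gaining an electron.
For reference (kJ/mol): B 27, F 328, Si 134, Cl 349, Sb 103.
So from highest to lowest: Cl > F > Si > Sb > B.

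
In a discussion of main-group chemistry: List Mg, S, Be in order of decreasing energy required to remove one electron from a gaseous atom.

Be is in period 2, group 2; Mg is in period 3, group 2; S is in period 3, group 16.
First ionization energy rises across a period (greater Z_eff holds electrons more tightly) and falls down a group (valence electrons are farther from the nucleus).
Here both period and group differ, so the two effects have to be weighed against each other.
Be > Mg: Be sits above Mg in group 2, so the down-group effect alone puts Be higher.
S > Be: period and group pull opposite ways; the across-period shift dominates (1000 vs 900 kJ/mol).
For reference (kJ/mol): Be 900, Mg 738, S 1000.
So from highest to lowest: S > Be > Mg.

S, Be, Mg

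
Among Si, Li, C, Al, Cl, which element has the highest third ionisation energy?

After 2 electrons have been removed, what remains? Si²⁺ still has 2 valence electrons; Li²⁺ is already 1 electron into the core; C²⁺ still has 2 valence electrons; Al²⁺ still has 1 valence electron; Cl²⁺ still has 5 valence electrons.
Pulling an electron out of a noble-gas core costs far more than removing a remaining valence electron, so Li sits at the high end of IE_3.
Valence configurations: Si²⁺ [Ne]3s², C²⁺ [He]2s², Al²⁺ [Ne]3s¹, Cl²⁺ [Ne]3s²3p³.
Approximate IE_3 values (kJ/mol): Si 3232, Li 11815, C 4620, Al 2745, Cl 3822.
Putting it together, IE_3: Al < Si < Cl < C < Li.

Li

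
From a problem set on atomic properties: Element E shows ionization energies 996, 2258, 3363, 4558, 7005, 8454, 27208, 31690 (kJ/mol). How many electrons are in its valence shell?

6

Look for the largest jump between consecutive ionization energies: IE7/IE6 ≈ 3.2, far larger than any earlier ratio.
That jump marks the point where a core electron is being removed. So the atom has 6 valence electrons.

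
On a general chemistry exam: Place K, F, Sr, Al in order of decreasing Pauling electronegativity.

F is in period 2, group 17; Al is in period 3, group 13; K is in period 4, group 1; Sr is in period 5, group 2.
EN rises left→right (higher Z_eff, smaller atoms) and falls top→bottom (larger, more shielded atoms).
Here both period and group differ, so the two effects have to be weighed against each other.
Sr > K: period and group pull opposite ways; the across-period shift dominates (0.95 vs 0.82).
Al > Sr: both effects reinforce here, so Al is clearly the higher of the two.
F > Al: both effects reinforce here, so F is clearly the higher of the two.
For reference (Pauling): F 3.98, Al 1.61, K 0.82, Sr 0.95.
So from highest to lowest: F > Al > Sr > K.

F > Al > Sr > K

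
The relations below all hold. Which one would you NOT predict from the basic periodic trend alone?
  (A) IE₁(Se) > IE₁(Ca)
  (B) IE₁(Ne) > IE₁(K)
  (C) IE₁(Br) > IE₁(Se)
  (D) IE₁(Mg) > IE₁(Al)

(D)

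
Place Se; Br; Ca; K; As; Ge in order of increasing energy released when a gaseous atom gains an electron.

Ca, K, As, Ge, Se, Br

Atoms with high Z_eff and room in the valence shell (especially the halogens) have the most exothermic electron affinities.
All lie in period 4; the across-period trend (electron affinity increases left to right) applies, with the exception below.
Note the exception: K has a higher electron affinity than Ca, contrary to the simple trend — adding an electron to Ca (ns²) has to open a new, higher-energy np subshell, which is unfavourable.
Note the exception: Ge has a higher electron affinity than As, contrary to the simple trend — adding an electron to As's half-filled 4p³ is unfavourable, so Ge (4p²) has the more exothermic EA.
Approximate values (kJ/mol): K 48, Ca 2, Ge 119, As 78, Se 195, Br 325.
So from lowest to highest: Ca < K < As < Ge < Se < Br.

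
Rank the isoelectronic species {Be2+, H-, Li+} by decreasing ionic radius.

All of these have 2 electrons, so size is governed by nuclear charge alone: the more protons, the stronger the pull on the same electron cloud, and the smaller the ion.
Nuclear charges: Be2+ (Z=4), Li+ (Z=3), H- (Z=1).
Largest to smallest: H- > Li+ > Be2+.

H- > Li+ > Be2+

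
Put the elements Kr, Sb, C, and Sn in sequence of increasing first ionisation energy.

Sn, Sb, C, Kr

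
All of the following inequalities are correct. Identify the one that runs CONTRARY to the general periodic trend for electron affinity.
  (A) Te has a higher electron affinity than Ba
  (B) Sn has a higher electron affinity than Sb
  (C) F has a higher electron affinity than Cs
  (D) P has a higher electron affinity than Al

(B)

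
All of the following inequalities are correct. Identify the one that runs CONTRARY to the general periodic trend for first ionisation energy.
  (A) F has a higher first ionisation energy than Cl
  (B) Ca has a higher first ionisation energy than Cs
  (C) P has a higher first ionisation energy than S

The general trend: first ionisation energy increases across a period and decreases down a group.
(A) F (period 2, group 17) vs Cl (period 3, group 17): the stated order agrees with the simple trend.
(B) Ca (period 4, group 2) vs Cs (period 6, group 1): the stated order agrees with the simple trend.
(C) P (period 3, group 15) vs S (period 3, group 16): the stated order contradicts the simple trend.
The exception is (C): S (3p⁴) ionizes more easily than half-filled P (3p³) because the paired 3p electron in S is pushed out by e⁻–e⁻ repulsion.

(C)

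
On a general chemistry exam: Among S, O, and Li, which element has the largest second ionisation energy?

Li

After 1 electron has been removed, what remains? S⁺ still has 5 valence electrons; O⁺ still has 5 valence electrons; Li⁺ is the bare [He] core.
Pulling an electron out of a noble-gas core costs far more than removing a remaining valence electron, so Li sits at the high end of IE_2.
Valence configurations: S⁺ [Ne]3s²3p³, O⁺ [He]2s²2p³.
The numbers (kJ/mol): S 2252, O 3388, Li 7298.
So the second ionization energies run S < O < Li.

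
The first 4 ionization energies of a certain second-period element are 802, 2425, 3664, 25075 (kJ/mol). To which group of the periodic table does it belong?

Look for the largest jump between consecutive ionization energies: IE4/IE3 ≈ 6.8, far larger than any earlier ratio.
That jump marks the point where a core electron is being removed. So the atom has 3 valence electrons.
A main-group element with 3 valence electrons is in group 13.

Group 13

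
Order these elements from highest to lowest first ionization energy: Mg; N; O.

N is in period 2, group 15; O is in period 2, group 16; Mg is in period 3, group 2.
IE₁ increases left→right with effective nuclear charge and decreases top→bottom as the valence shell moves farther out.
Neither a single period nor a single group — weigh both effects.
O > Mg: relative to Mg, both the across-period and down-group shifts push O's first ionization energy up.
N > O: this pair runs against the simple trend — see the exception note.
Note the exception: N has a higher first ionization energy than O, contrary to the simple trend — pairing an electron in O's 2p⁴ costs repulsion energy, so O ionizes more easily than half-filled N (2p³).
Tabulated first ionization energy (kJ/mol): N 1402, O 1314, Mg 738.
So from highest to lowest: N > O > Mg.

N > O > Mg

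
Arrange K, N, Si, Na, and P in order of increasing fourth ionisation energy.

The fourth ionization energy removes an electron from the +3 ion. For each element: K³⁺ is already 2 electrons into the core; N³⁺ still has 2 valence electrons; Si³⁺ still has 1 valence electron; Na³⁺ is already 2 electrons into the core; P³⁺ still has 2 valence electrons.
Usually core removal costs more than valence removal, but here the competition is close: a tightly held n=2 valence electron can cost more to remove than an n=3 core electron, so the actual values have to decide it.
Valence configurations: N³⁺ [He]2s², Si³⁺ [Ne]3s¹, P³⁺ [Ne]3s².
Tabulated IE_4 (kJ/mol): K 5877, N 7475, Si 4356, Na 9543, P 4964.
So the fourth ionization energies run Si < P < K < N < Na.

Si, P, K, N, Na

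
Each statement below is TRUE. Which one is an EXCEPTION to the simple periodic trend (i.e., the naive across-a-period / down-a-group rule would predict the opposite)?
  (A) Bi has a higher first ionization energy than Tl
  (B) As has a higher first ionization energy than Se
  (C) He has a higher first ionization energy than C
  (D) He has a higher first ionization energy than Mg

The general trend: first ionization energy increases across a period and decreases down a group.
(A) Bi (period 6, group 15) vs Tl (period 6, group 13): the stated order agrees with the simple trend.
(B) As (period 4, group 15) vs Se (period 4, group 16): the stated order contradicts the simple trend.
(C) He (period 1, group 18) vs C (period 2, group 14): the stated order agrees with the simple trend.
(D) He (period 1, group 18) vs Mg (period 3, group 2): the stated order agrees with the simple trend.
The exception is (B): Se (4p⁴) ionizes more easily than half-filled As (4p³).

(B)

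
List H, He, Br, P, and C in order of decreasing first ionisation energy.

He > H > Br > C > P

H is in period 1, group 1; He is in period 1, group 18; C is in period 2, group 14; P is in period 3, group 15; Br is in period 4, group 17.
First ionization energy rises across a period (greater Z_eff holds electrons more tightly) and falls down a group (valence electrons are farther from the nucleus).
These span different periods and groups, so the two trends combine.
C > P: the two effects oppose for this pair; the down-group effect wins (1086 vs 1012 kJ/mol).
Br > C: period and group pull opposite ways; the across-period shift dominates (1140 vs 1086 kJ/mol).
H > Br: period and group pull opposite ways; the down-group shift dominates (1312 vs 1140 kJ/mol).
He > H: both are in period 1; the period trend gives He the larger value.
For reference (kJ/mol): H 1312, He 2372, C 1086, P 1012, Br 1140.
So from highest to lowest: He > H > Br > C > P.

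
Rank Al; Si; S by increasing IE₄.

Si < S < Al

After 3 electrons have been removed, what remains? Al³⁺ is the bare [Ne] core; Si³⁺ still has 1 valence electron; S³⁺ still has 3 valence electrons.
Core electrons are held far more tightly than valence electrons, so Al tops the IE_4 order.
Valence configurations: Si³⁺ [Ne]3s¹, S³⁺ [Ne]3s²3p¹.
Tabulated IE_4 (kJ/mol): Al 11577, Si 4356, S 4556.
Overall IE_4 order: Si < S < Al.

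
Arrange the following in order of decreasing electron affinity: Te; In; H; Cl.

H is in period 1, group 1; Cl is in period 3, group 17; In is in period 5, group 13; Te is in period 5, group 16.
Adding an electron releases more energy for atoms nearer the top right (short of the noble gases).
Here both period and group differ, so the two effects have to be weighed against each other.
H > In: period and group pull opposite ways; the down-group shift dominates (73 vs 29 kJ/mol).
Te > H: the two effects oppose for this pair; the across-period effect wins (190 vs 73 kJ/mol).
Cl > Te: both effects reinforce here, so Cl is clearly the higher of the two.
Approximate values (kJ/mol): H 73, Cl 349, In 29, Te 190.
So from highest to lowest: Cl > Te > H > In.

Cl, Te, H, In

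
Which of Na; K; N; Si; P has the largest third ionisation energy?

After 2 electrons have been removed, what remains? Na²⁺ is already 1 electron into the core; K²⁺ is already 1 electron into the core; N²⁺ still has 3 valence electrons; Si²⁺ still has 2 valence electrons; P²⁺ still has 3 valence electrons.
Usually core removal costs more than valence removal, but here the competition is close: a tightly held n=2 valence electron can cost more to remove than an n=3 core electron, so the actual values have to decide it.
Valence configurations: N²⁺ [He]2s²2p¹, Si²⁺ [Ne]3s², P²⁺ [Ne]3s²3p¹.
P²⁺ loses a lone 3p electron whereas Si²⁺ must break into a filled 3s² pair, so IE_3(Si) > IE_3(P) even though P has the higher nuclear charge.
Tabulated IE_3 (kJ/mol): Na 6910, K 4420, N 4578, Si 3232, P 2914.
Putting it together, IE_3: P < Si < K < N < Na.

Na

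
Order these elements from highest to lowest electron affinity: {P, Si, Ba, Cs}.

Si > P > Cs > Ba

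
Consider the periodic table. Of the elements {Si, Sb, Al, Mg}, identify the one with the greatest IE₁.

Sb

Mg is in period 3, group 2; Al is in period 3, group 13; Si is in period 3, group 14; Sb is in period 5, group 15.
First ionization energy rises across a period (greater Z_eff holds electrons more tightly) and falls down a group (valence electrons are farther from the nucleus).
Here both period and group differ, so the two effects have to be weighed against each other.
Mg > Al: this pair runs against the simple trend — see the exception note.
Si > Mg: Si lies to the right of Mg in period 3, so the across-period effect alone puts Si higher.
Sb > Si: the two effects oppose for this pair; the across-period effect wins (831 vs 786 kJ/mol).
Note the exception: Mg has a higher first ionization energy than Al, contrary to the simple trend — Al's single 3p electron is easier to remove than one from Mg's filled 3s².
Approximate values (kJ/mol): Mg 738, Al 578, Si 786, Sb 831.
The greatest IE₁ among these belongs to Sb.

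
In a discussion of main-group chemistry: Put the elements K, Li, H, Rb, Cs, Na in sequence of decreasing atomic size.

Cs > Rb > K > Na > Li > H

H is in period 1, group 1; Li is in period 2, group 1; Na is in period 3, group 1; K is in period 4, group 1; Rb is in period 5, group 1; Cs is in period 6, group 1.
Radius decreases left→right (rising Z_eff, same n) and increases top→bottom (higher n).
All are in group 1, so atomic radius increases down the group.
So from largest to smallest: Cs > Rb > K > Na > Li > H.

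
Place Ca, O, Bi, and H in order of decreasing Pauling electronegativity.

O > H > Bi > Ca

EN rises left→right (higher Z_eff, smaller atoms) and falls top→bottom (larger, more shielded atoms).
Neither a single period nor a single group — weigh both effects.
Bi > Ca: period and group pull opposite ways; the across-period shift dominates (2.02 vs 1.00).
H > Bi: the two effects oppose for this pair; the down-group effect wins (2.20 vs 2.02).
O > H: the two effects oppose for this pair; the across-period effect wins (3.44 vs 2.20).
Tabulated electronegativity (Pauling): H 2.20, O 3.44, Ca 1.00, Bi 2.02.
So from highest to lowest: O > H > Bi > Ca.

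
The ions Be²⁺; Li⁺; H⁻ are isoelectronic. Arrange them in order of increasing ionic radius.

Be²⁺, Li⁺, H⁻

All of these have 2 electrons, so size is governed by nuclear charge alone: the more protons, the stronger the pull on the same electron cloud, and the smaller the ion.
Nuclear charges: Be²⁺ (Z=4), Li⁺ (Z=3), H⁻ (Z=1).
Smallest to largest: Be²⁺ < Li⁺ < H⁻.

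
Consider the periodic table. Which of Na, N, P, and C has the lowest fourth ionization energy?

P

Consider each +3 ion: Na³⁺ is already 2 electrons into the core; N³⁺ still has 2 valence electrons; P³⁺ still has 2 valence electrons; C³⁺ still has 1 valence electron.
Core electrons are held far more tightly than valence electrons, so Na tops the IE_4 order.
Valence configurations: N³⁺ [He]2s², P³⁺ [Ne]3s², C³⁺ [He]2s¹.
The numbers (kJ/mol): Na 9543, N 7475, P 4964, C 6223.
Hence IE_4: P < C < N < Na.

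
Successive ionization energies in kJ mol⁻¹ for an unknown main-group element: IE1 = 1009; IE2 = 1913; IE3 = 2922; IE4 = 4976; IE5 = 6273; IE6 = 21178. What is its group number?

Group 15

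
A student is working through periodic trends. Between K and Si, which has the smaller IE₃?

After 2 electrons have been removed, what remains? K²⁺ is already 1 electron into the core; Si²⁺ still has 2 valence electrons.
Pulling an electron out of a noble-gas core costs far more than removing a remaining valence electron, so K sits at the high end of IE_3.
Tabulated IE_3 (kJ/mol): K 4420, Si 3232.
Putting it together, IE_3: Si < K.

Si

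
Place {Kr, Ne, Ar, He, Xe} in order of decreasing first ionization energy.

He is in period 1, group 18; Ne is in period 2, group 18; Ar is in period 3, group 18; Kr is in period 4, group 18; Xe is in period 5, group 18.
Removing the outermost electron gets harder across a period and easier down a group.
All are in group 18, so first ionization energy increases up the group.
So from highest to lowest: He > Ne > Ar > Kr > Xe.

He > Ne > Ar > Kr > Xe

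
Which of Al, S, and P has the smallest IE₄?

S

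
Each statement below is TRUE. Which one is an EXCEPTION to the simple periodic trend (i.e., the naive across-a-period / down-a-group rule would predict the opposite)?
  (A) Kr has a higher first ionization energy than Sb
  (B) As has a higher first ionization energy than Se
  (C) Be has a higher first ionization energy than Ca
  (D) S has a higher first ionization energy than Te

The general trend: first ionization energy increases across a period and decreases down a group.
(A) Kr (period 4, group 18) vs Sb (period 5, group 15): the stated order agrees with the simple trend.
(B) As (period 4, group 15) vs Se (period 4, group 16): the stated order contradicts the simple trend.
(C) Be (period 2, group 2) vs Ca (period 4, group 2): the stated order agrees with the simple trend.
(D) S (period 3, group 16) vs Te (period 5, group 16): the stated order agrees with the simple trend.
The exception is (B): Se (4p⁴) ionizes more easily than half-filled As (4p³).

(B)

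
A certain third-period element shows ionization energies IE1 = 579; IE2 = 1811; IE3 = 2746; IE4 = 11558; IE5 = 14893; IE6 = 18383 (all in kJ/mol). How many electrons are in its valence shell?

Look for the largest jump between consecutive ionization energies: IE4/IE3 ≈ 4.2, far larger than any earlier ratio.
That jump marks the point where a core electron is being removed. So the atom has 3 valence electrons.

3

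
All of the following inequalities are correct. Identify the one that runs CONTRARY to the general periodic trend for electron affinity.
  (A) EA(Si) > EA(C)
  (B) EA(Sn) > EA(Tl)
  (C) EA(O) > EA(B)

(A)

The general trend: electron affinity increases across a period and decreases down a group.
(A) Si (period 3, group 14) vs C (period 2, group 14): the stated order contradicts the simple trend.
(B) Sn (period 5, group 14) vs Tl (period 6, group 13): the stated order agrees with the simple trend.
(C) O (period 2, group 16) vs B (period 2, group 13): the stated order agrees with the simple trend.
The exception is (A): Si's larger, more diffuse 3p orbitals accept an added electron slightly more readily than C's compact 2p.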